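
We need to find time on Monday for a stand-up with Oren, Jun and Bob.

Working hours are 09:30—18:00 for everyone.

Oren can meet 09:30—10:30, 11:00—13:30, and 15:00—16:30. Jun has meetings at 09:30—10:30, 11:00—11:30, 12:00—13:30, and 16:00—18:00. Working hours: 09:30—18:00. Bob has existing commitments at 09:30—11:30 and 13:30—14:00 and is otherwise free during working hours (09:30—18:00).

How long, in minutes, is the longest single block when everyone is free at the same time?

Jun free within 09:30–18:00: 10:30–11:00, 11:30–12:00, 13:30–16:00.
Bob free within 09:30–18:00: 11:30–13:30, 14:00–18:00.
Oren ∩ Jun: 11:30–12:00, 15:00–16:00.
Oren ∩ Jun ∩ Bob: 11:30–12:00, 15:00–16:00.
Common window lengths: 30, 60 min; longest is 60.

60 minutes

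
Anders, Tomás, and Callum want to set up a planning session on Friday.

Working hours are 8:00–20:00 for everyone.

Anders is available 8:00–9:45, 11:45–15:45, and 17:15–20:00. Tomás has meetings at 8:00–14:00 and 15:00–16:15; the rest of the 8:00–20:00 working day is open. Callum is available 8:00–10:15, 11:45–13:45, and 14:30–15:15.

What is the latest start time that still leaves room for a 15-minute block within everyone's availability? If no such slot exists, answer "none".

14:45

Tomás free within 08:00–20:00: 14:00–15:00, 16:15–20:00.
Anders ∩ Tomás: 14:00–15:00, 17:15–20:00.
Anders ∩ Tomás ∩ Callum: 14:30–15:00.
Windows ≥ 15 min: 14:30–15:00.
Latest start in the last window 14:30–15:00 is 15:00 − 15 min = 14:45.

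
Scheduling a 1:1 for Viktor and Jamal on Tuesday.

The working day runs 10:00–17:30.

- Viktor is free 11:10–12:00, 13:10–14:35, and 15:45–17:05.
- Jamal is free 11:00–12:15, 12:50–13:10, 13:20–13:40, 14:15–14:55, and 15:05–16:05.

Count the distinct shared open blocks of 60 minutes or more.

Viktor ∩ Jamal: 11:10–12:00, 13:20–13:40, 14:15–14:35, 15:45–16:05.
Windows ≥ 60 min: (none).
That's 0 windows.

0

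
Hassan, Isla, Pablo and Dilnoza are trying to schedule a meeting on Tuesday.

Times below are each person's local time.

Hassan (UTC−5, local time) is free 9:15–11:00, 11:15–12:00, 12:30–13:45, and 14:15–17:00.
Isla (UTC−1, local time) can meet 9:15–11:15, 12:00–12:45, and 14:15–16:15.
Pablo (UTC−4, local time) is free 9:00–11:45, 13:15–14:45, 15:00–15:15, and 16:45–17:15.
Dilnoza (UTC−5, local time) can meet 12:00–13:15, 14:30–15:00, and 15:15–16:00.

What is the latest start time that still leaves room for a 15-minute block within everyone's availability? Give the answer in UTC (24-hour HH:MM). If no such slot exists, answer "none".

Hassan → UTC: 14:15–16:00, 16:15–17:00, 17:30–18:45, 19:15–22:00.
Isla → UTC: 10:15–12:15, 13:00–13:45, 15:15–17:15.
Pablo → UTC: 13:00–15:45, 17:15–18:45, 19:00–19:15, 20:45–21:15.
Dilnoza → UTC: 17:00–18:15, 19:30–20:00, 20:15–21:00.
Hassan ∩ Isla: 15:15–16:00, 16:15–17:00.
Hassan ∩ Isla ∩ Pablo: 15:15–15:45.
Hassan ∩ Isla ∩ Pablo ∩ Dilnoza: (none).
Windows ≥ 15 min: (none).

none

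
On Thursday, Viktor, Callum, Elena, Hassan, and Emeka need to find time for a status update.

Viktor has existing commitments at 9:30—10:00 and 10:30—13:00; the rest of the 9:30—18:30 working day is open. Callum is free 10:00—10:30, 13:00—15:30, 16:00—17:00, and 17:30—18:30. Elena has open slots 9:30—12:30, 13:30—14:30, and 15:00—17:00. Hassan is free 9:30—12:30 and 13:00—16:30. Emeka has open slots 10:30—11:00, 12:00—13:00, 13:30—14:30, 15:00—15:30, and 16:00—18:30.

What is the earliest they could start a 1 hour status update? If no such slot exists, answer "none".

13:30

Viktor free within 09:30–18:30: 10:00–10:30, 13:00–18:30.
Viktor ∩ Callum: 10:00–10:30, 13:00–15:30, 16:00–17:00, 17:30–18:30.
Viktor ∩ Callum ∩ Elena: 10:00–10:30, 13:30–14:30, 15:00–15:30, 16:00–17:00.
Viktor ∩ Callum ∩ Elena ∩ Hassan: 10:00–10:30, 13:30–14:30, 15:00–15:30, 16:00–16:30.
Viktor ∩ Callum ∩ Elena ∩ Hassan ∩ Emeka: 13:30–14:30, 15:00–15:30, 16:00–16:30.
Windows ≥ 60 min: 13:30–14:30.
Earliest such window starts at 13:30.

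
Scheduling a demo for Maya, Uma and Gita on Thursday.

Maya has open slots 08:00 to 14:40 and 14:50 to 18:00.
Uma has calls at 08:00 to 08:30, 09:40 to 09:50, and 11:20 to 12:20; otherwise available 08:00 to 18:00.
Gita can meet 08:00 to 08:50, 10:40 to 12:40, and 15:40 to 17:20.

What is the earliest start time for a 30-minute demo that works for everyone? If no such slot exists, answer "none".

Uma free within 08:00–18:00: 08:30–09:40, 09:50–11:20, 12:20–18:00.
Maya ∩ Uma: 08:30–09:40, 09:50–11:20, 12:20–14:40, 14:50–18:00.
Maya ∩ Uma ∩ Gita: 08:30–08:50, 10:40–11:20, 12:20–12:40, 15:40–17:20.
Windows ≥ 30 min: 10:40–11:20, 15:40–17:20.
Earliest such window starts at 10:40.

10:40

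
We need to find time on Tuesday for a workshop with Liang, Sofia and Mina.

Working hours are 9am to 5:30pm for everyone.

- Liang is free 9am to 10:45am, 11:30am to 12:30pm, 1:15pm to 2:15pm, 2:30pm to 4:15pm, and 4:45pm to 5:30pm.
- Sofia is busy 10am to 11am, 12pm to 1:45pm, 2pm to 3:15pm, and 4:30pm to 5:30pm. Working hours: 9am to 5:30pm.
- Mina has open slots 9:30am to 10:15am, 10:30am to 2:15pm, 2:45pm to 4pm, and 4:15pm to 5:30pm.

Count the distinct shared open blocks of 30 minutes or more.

Sofia free within 09:00–17:30: 09:00–10:00, 11:00–12:00, 13:45–14:00, 15:15–16:30.
Liang ∩ Sofia: 09:00–10:00, 11:30–12:00, 13:45–14:00, 15:15–16:15.
Liang ∩ Sofia ∩ Mina: 09:30–10:00, 11:30–12:00, 13:45–14:00, 15:15–16:00.
Windows ≥ 30 min: 09:30–10:00, 11:30–12:00, 15:15–16:00.
That's 3 windows.

3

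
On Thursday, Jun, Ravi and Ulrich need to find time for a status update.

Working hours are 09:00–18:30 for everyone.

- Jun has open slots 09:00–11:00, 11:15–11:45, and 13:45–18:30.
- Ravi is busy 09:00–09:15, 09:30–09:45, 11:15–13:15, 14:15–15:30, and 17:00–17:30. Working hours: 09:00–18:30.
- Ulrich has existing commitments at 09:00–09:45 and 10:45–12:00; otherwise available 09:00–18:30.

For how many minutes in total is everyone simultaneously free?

240 minutes

Ravi free within 09:00–18:30: 09:15–09:30, 09:45–11:15, 13:15–14:15, 15:30–17:00, 17:30–18:30.
Ulrich free within 09:00–18:30: 09:45–10:45, 12:00–18:30.
Jun ∩ Ravi: 09:15–09:30, 09:45–11:00, 13:45–14:15, 15:30–17:00, 17:30–18:30.
Jun ∩ Ravi ∩ Ulrich: 09:45–10:45, 13:45–14:15, 15:30–17:00, 17:30–18:30.
Total common minutes: 60 + 30 + 90 + 60 = 240.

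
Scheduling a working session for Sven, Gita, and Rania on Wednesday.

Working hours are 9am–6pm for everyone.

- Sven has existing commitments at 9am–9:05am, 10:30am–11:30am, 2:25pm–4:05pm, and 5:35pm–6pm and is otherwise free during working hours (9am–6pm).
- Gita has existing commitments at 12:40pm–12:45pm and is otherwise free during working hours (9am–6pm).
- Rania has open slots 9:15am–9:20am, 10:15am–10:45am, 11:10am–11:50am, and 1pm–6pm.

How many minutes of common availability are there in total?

215 minutes

Sven free within 09:00–18:00: 09:05–10:30, 11:30–14:25, 16:05–17:35.
Gita free within 09:00–18:00: 09:00–12:40, 12:45–18:00.
Sven ∩ Gita: 09:05–10:30, 11:30–12:40, 12:45–14:25, 16:05–17:35.
Sven ∩ Gita ∩ Rania: 09:15–09:20, 10:15–10:30, 11:30–11:50, 13:00–14:25, 16:05–17:35.
Total common minutes: 5 + 15 + 20 + 85 + 90 = 215.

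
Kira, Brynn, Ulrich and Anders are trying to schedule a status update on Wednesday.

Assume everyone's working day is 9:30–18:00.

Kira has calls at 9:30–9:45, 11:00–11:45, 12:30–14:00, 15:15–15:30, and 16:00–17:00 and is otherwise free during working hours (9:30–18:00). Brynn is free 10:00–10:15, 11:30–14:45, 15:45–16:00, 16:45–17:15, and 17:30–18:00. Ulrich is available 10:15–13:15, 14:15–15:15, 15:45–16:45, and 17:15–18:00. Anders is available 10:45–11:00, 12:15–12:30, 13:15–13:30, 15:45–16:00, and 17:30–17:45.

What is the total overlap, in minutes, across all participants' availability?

45 minutes

Kira free within 09:30–18:00: 09:45–11:00, 11:45–12:30, 14:00–15:15, 15:30–16:00, 17:00–18:00.
Kira ∩ Brynn: 10:00–10:15, 11:45–12:30, 14:00–14:45, 15:45–16:00, 17:00–17:15, 17:30–18:00.
Kira ∩ Brynn ∩ Ulrich: 11:45–12:30, 14:15–14:45, 15:45–16:00, 17:30–18:00.
Kira ∩ Brynn ∩ Ulrich ∩ Anders: 12:15–12:30, 15:45–16:00, 17:30–17:45.
Total common minutes: 15 + 15 + 15 = 45.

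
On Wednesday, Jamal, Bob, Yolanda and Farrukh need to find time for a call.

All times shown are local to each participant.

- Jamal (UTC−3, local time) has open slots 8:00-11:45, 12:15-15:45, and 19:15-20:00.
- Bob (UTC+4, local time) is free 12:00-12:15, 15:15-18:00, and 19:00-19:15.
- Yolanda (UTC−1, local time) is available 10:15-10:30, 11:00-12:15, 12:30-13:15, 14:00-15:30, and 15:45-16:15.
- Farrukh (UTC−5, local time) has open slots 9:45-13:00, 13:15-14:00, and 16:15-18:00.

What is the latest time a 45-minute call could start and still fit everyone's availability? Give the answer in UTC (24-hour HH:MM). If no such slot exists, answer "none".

Jamal → UTC: 11:00–14:45, 15:15–18:45, 22:15–23:00.
Bob → UTC: 08:00–08:15, 11:15–14:00, 15:00–15:15.
Yolanda → UTC: 11:15–11:30, 12:00–13:15, 13:30–14:15, 15:00–16:30, 16:45–17:15.
Farrukh → UTC: 14:45–18:00, 18:15–19:00, 21:15–23:00.
Jamal ∩ Bob: 11:15–14:00.
Jamal ∩ Bob ∩ Yolanda: 11:15–11:30, 12:00–13:15, 13:30–14:00.
Jamal ∩ Bob ∩ Yolanda ∩ Farrukh: (none).
Windows ≥ 45 min: (none).

none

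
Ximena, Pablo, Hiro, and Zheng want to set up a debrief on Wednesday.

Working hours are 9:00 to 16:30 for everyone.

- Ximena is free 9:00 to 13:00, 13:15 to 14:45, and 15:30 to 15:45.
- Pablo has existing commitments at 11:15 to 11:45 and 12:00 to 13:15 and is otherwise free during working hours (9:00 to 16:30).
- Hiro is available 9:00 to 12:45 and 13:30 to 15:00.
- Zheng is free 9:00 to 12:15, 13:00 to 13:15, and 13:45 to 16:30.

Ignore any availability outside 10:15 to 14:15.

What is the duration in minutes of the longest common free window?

Pablo free within 09:00–16:30: 09:00–11:15, 11:45–12:00, 13:15–16:30.
Ximena ∩ Pablo: 09:00–11:15, 11:45–12:00, 13:15–14:45, 15:30–15:45.
Ximena ∩ Pablo ∩ Hiro: 09:00–11:15, 11:45–12:00, 13:30–14:45.
Ximena ∩ Pablo ∩ Hiro ∩ Zheng: 09:00–11:15, 11:45–12:00, 13:45–14:45.
Restricted to 10:15–14:15: 10:15–11:15, 11:45–12:00, 13:45–14:15.
Common window lengths: 60, 15, 30 min; longest is 60.

60 minutes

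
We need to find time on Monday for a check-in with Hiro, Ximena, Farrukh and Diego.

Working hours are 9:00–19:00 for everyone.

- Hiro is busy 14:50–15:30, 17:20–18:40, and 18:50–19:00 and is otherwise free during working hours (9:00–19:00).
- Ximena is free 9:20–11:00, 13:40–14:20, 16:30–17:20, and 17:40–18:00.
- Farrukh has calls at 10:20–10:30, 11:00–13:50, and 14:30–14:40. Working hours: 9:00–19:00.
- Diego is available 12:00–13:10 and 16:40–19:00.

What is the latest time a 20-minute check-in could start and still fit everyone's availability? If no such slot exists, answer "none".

17:00

Hiro free within 09:00–19:00: 09:00–14:50, 15:30–17:20, 18:40–18:50.
Farrukh free within 09:00–19:00: 09:00–10:20, 10:30–11:00, 13:50–14:30, 14:40–19:00.
Hiro ∩ Ximena: 09:20–11:00, 13:40–14:20, 16:30–17:20.
Hiro ∩ Ximena ∩ Farrukh: 09:20–10:20, 10:30–11:00, 13:50–14:20, 16:30–17:20.
Hiro ∩ Ximena ∩ Farrukh ∩ Diego: 16:40–17:20.
Windows ≥ 20 min: 16:40–17:20.
Latest start in the last window 16:40–17:20 is 17:20 − 20 min = 17:00.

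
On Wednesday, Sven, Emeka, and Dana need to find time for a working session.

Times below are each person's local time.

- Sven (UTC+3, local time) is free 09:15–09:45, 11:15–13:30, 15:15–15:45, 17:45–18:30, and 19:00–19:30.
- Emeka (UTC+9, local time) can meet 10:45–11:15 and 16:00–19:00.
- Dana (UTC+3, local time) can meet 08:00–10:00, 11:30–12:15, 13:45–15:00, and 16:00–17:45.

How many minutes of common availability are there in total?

Sven → UTC: 06:15–06:45, 08:15–10:30, 12:15–12:45, 14:45–15:30, 16:00–16:30.
Emeka → UTC: 01:45–02:15, 07:00–10:00.
Dana → UTC: 05:00–07:00, 08:30–09:15, 10:45–12:00, 13:00–14:45.
Sven ∩ Emeka: 08:15–10:00.
Sven ∩ Emeka ∩ Dana: 08:30–09:15.
Total common minutes: 45.

45 minutes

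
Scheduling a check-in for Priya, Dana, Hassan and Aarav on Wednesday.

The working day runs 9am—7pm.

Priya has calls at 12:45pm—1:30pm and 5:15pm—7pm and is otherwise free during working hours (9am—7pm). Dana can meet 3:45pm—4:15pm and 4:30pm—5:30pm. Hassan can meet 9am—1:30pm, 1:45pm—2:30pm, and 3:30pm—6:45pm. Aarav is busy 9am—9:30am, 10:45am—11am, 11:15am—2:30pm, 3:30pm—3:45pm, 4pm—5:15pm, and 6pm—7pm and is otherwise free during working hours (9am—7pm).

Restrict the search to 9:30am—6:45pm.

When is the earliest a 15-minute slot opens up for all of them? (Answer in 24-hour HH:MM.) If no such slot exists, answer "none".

Priya free within 09:00–19:00: 09:00–12:45, 13:30–17:15.
Aarav free within 09:00–19:00: 09:30–10:45, 11:00–11:15, 14:30–15:30, 15:45–16:00, 17:15–18:00.
Priya ∩ Dana: 15:45–16:15, 16:30–17:15.
Priya ∩ Dana ∩ Hassan: 15:45–16:15, 16:30–17:15.
Priya ∩ Dana ∩ Hassan ∩ Aarav: 15:45–16:00.
Restricted to 09:30–18:45: 15:45–16:00.
Windows ≥ 15 min: 15:45–16:00.
Earliest such window starts at 15:45.

15:45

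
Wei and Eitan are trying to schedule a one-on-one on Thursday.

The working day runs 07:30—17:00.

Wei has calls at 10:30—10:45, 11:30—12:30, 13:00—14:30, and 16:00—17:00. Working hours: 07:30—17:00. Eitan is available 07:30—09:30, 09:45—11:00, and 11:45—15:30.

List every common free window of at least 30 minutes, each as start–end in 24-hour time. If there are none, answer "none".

Wei free within 07:30–17:00: 07:30–10:30, 10:45–11:30, 12:30–13:00, 14:30–16:00.
Wei ∩ Eitan: 07:30–09:30, 09:45–10:30, 10:45–11:00, 12:30–13:00, 14:30–15:30.
Windows ≥ 30 min: 07:30–09:30, 09:45–10:30, 12:30–13:00, 14:30–15:30.

07:30–09:30, 09:45–10:30, 12:30–13:00, 14:30–15:30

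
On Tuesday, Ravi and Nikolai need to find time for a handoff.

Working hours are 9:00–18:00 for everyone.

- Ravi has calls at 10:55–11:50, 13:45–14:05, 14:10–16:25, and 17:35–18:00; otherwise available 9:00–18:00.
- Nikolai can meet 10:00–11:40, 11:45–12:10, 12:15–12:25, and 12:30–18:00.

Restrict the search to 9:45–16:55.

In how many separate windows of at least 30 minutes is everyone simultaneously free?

3

Ravi free within 09:00–18:00: 09:00–10:55, 11:50–13:45, 14:05–14:10, 16:25–17:35.
Ravi ∩ Nikolai: 10:00–10:55, 11:50–12:10, 12:15–12:25, 12:30–13:45, 14:05–14:10, 16:25–17:35.
Restricted to 09:45–16:55: 10:00–10:55, 11:50–12:10, 12:15–12:25, 12:30–13:45, 14:05–14:10, 16:25–16:55.
Windows ≥ 30 min: 10:00–10:55, 12:30–13:45, 16:25–16:55.
That's 3 windows.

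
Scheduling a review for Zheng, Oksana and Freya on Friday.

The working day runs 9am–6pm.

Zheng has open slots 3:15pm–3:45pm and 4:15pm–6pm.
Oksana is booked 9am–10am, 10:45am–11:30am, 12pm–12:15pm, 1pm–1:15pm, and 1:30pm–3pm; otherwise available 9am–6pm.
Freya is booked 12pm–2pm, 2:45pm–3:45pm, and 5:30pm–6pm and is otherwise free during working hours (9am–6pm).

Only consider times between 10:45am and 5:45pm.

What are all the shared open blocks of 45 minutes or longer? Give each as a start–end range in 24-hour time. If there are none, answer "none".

16:15–17:30

Oksana free within 09:00–18:00: 10:00–10:45, 11:30–12:00, 12:15–13:00, 13:15–13:30, 15:00–18:00.
Freya free within 09:00–18:00: 09:00–12:00, 14:00–14:45, 15:45–17:30.
Zheng ∩ Oksana: 15:15–15:45, 16:15–18:00.
Zheng ∩ Oksana ∩ Freya: 16:15–17:30.
Restricted to 10:45–17:45: 16:15–17:30.
Windows ≥ 45 min: 16:15–17:30.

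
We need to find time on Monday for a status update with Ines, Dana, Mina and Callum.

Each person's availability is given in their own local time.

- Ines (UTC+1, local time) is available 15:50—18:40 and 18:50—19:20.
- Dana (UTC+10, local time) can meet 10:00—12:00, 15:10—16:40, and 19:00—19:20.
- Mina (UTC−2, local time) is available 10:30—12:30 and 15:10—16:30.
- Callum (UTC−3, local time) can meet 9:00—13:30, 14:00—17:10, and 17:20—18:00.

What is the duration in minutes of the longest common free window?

0 minutes

Ines → UTC: 14:50–17:40, 17:50–18:20.
Dana → UTC: 00:00–02:00, 05:10–06:40, 09:00–09:20.
Mina → UTC: 12:30–14:30, 17:10–18:30.
Callum → UTC: 12:00–16:30, 17:00–20:10, 20:20–21:00.
Ines ∩ Dana: (none).
Ines ∩ Dana ∩ Mina: (none).
Ines ∩ Dana ∩ Mina ∩ Callum: (none).
No common window.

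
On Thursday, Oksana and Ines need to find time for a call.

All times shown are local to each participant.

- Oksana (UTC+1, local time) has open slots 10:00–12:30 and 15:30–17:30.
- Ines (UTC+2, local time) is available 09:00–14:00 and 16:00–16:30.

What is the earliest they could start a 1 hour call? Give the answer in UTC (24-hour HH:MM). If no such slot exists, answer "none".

Oksana → UTC: 09:00–11:30, 14:30–16:30.
Ines → UTC: 07:00–12:00, 14:00–14:30.
Oksana ∩ Ines: 09:00–11:30.
Windows ≥ 60 min: 09:00–11:30.
Earliest such window starts at 09:00.

09:00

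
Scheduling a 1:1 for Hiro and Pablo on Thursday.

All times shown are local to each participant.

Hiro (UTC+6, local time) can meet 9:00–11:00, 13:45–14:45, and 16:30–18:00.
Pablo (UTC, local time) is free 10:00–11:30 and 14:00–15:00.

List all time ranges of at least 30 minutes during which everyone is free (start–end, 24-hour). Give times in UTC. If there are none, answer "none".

Hiro → UTC: 03:00–05:00, 07:45–08:45, 10:30–12:00.
Pablo → UTC: 10:00–11:30, 14:00–15:00.
Hiro ∩ Pablo: 10:30–11:30.
Windows ≥ 30 min: 10:30–11:30.

10:30–11:30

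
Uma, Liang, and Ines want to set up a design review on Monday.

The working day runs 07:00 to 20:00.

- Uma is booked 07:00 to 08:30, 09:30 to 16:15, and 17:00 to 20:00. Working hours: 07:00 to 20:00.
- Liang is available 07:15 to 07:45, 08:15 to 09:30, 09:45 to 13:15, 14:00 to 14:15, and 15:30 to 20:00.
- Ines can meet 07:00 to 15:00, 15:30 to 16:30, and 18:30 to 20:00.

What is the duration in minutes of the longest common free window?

60 minutes

Uma free within 07:00–20:00: 08:30–09:30, 16:15–17:00.
Uma ∩ Liang: 08:30–09:30, 16:15–17:00.
Uma ∩ Liang ∩ Ines: 08:30–09:30, 16:15–16:30.
Common window lengths: 60, 15 min; longest is 60.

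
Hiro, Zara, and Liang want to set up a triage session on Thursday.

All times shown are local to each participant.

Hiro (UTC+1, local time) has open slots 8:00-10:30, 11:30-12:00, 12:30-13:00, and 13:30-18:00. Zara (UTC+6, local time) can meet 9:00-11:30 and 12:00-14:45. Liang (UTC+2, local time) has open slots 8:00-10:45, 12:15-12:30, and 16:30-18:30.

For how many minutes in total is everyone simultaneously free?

Hiro → UTC: 07:00–09:30, 10:30–11:00, 11:30–12:00, 12:30–17:00.
Zara → UTC: 03:00–05:30, 06:00–08:45.
Liang → UTC: 06:00–08:45, 10:15–10:30, 14:30–16:30.
Hiro ∩ Zara: 07:00–08:45.
Hiro ∩ Zara ∩ Liang: 07:00–08:45.
Total common minutes: 105.

105 minutes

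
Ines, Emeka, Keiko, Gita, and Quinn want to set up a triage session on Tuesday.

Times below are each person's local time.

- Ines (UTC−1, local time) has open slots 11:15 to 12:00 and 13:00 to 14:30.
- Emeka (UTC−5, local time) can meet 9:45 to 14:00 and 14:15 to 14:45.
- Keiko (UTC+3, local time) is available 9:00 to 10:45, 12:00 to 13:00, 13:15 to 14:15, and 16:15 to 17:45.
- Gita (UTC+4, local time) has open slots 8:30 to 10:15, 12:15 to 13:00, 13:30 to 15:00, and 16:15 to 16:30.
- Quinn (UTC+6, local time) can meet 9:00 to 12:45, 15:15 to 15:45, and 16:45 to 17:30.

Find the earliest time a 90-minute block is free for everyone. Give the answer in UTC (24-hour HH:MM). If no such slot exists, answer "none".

none

Ines → UTC: 12:15–13:00, 14:00–15:30.
Emeka → UTC: 14:45–19:00, 19:15–19:45.
Keiko → UTC: 06:00–07:45, 09:00–10:00, 10:15–11:15, 13:15–14:45.
Gita → UTC: 04:30–06:15, 08:15–09:00, 09:30–11:00, 12:15–12:30.
Quinn → UTC: 03:00–06:45, 09:15–09:45, 10:45–11:30.
Ines ∩ Emeka: 14:45–15:30.
Ines ∩ Emeka ∩ Keiko: (none).
Ines ∩ Emeka ∩ Keiko ∩ Gita: (none).
Ines ∩ Emeka ∩ Keiko ∩ Gita ∩ Quinn: (none).
Windows ≥ 90 min: (none).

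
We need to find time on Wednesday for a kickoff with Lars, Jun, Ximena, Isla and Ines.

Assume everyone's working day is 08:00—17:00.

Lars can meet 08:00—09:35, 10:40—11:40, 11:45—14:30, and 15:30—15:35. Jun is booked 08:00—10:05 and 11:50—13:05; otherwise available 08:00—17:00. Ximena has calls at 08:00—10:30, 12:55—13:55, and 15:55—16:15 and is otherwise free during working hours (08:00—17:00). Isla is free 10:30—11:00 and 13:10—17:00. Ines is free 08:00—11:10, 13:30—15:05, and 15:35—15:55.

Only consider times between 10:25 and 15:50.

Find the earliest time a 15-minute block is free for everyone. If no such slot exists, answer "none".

Jun free within 08:00–17:00: 10:05–11:50, 13:05–17:00.
Ximena free within 08:00–17:00: 10:30–12:55, 13:55–15:55, 16:15–17:00.
Lars ∩ Jun: 10:40–11:40, 11:45–11:50, 13:05–14:30, 15:30–15:35.
Lars ∩ Jun ∩ Ximena: 10:40–11:40, 11:45–11:50, 13:55–14:30, 15:30–15:35.
Lars ∩ Jun ∩ Ximena ∩ Isla: 10:40–11:00, 13:55–14:30, 15:30–15:35.
Lars ∩ Jun ∩ Ximena ∩ Isla ∩ Ines: 10:40–11:00, 13:55–14:30.
Restricted to 10:25–15:50: 10:40–11:00, 13:55–14:30.
Windows ≥ 15 min: 10:40–11:00, 13:55–14:30.
Earliest such window starts at 10:40.

10:40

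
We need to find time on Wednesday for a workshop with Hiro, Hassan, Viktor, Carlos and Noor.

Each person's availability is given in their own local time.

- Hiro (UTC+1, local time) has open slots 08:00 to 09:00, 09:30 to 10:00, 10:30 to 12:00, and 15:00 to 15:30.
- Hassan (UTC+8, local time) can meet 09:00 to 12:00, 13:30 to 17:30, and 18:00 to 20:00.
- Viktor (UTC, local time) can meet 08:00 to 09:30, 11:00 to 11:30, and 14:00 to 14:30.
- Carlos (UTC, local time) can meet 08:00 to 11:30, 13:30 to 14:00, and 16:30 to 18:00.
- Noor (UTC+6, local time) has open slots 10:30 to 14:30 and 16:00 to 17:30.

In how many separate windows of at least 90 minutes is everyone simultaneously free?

Hiro → UTC: 07:00–08:00, 08:30–09:00, 09:30–11:00, 14:00–14:30.
Hassan → UTC: 01:00–04:00, 05:30–09:30, 10:00–12:00.
Viktor → UTC: 08:00–09:30, 11:00–11:30, 14:00–14:30.
Carlos → UTC: 08:00–11:30, 13:30–14:00, 16:30–18:00.
Noor → UTC: 04:30–08:30, 10:00–11:30.
Hiro ∩ Hassan: 07:00–08:00, 08:30–09:00, 10:00–11:00.
Hiro ∩ Hassan ∩ Viktor: 08:30–09:00.
Hiro ∩ Hassan ∩ Viktor ∩ Carlos: 08:30–09:00.
Hiro ∩ Hassan ∩ Viktor ∩ Carlos ∩ Noor: (none).
Windows ≥ 90 min: (none).
That's 0 windows.

0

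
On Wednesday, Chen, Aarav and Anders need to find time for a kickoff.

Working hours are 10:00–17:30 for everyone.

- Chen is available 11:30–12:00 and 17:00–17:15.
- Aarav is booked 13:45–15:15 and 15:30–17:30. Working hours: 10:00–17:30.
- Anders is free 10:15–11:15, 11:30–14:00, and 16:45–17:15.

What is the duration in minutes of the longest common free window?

30 minutes

Aarav free within 10:00–17:30: 10:00–13:45, 15:15–15:30.
Chen ∩ Aarav: 11:30–12:00.
Chen ∩ Aarav ∩ Anders: 11:30–12:00.
Single common window of 30 minutes.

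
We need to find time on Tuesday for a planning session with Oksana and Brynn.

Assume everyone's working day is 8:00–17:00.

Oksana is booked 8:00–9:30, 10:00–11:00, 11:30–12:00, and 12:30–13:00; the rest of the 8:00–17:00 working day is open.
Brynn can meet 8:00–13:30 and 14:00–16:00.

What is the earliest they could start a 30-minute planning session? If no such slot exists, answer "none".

09:30

Oksana free within 08:00–17:00: 09:30–10:00, 11:00–11:30, 12:00–12:30, 13:00–17:00.
Oksana ∩ Brynn: 09:30–10:00, 11:00–11:30, 12:00–12:30, 13:00–13:30, 14:00–16:00.
Windows ≥ 30 min: 09:30–10:00, 11:00–11:30, 12:00–12:30, 13:00–13:30, 14:00–16:00.
Earliest such window starts at 09:30.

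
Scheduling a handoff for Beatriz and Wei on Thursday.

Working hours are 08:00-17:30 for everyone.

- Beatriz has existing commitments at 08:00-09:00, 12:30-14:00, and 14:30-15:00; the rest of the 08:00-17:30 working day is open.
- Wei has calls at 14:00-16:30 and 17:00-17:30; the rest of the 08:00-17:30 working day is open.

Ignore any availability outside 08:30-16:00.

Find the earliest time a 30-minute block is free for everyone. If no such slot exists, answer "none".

Beatriz free within 08:00–17:30: 09:00–12:30, 14:00–14:30, 15:00–17:30.
Wei free within 08:00–17:30: 08:00–14:00, 16:30–17:00.
Beatriz ∩ Wei: 09:00–12:30, 16:30–17:00.
Restricted to 08:30–16:00: 09:00–12:30.
Windows ≥ 30 min: 09:00–12:30.
Earliest such window starts at 09:00.

09:00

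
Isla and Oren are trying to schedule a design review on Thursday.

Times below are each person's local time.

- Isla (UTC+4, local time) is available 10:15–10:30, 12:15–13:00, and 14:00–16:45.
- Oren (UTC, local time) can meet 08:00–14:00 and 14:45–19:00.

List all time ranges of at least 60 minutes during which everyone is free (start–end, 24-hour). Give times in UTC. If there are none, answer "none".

10:00–12:45

Isla → UTC: 06:15–06:30, 08:15–09:00, 10:00–12:45.
Oren → UTC: 08:00–14:00, 14:45–19:00.
Isla ∩ Oren: 08:15–09:00, 10:00–12:45.
Windows ≥ 60 min: 10:00–12:45.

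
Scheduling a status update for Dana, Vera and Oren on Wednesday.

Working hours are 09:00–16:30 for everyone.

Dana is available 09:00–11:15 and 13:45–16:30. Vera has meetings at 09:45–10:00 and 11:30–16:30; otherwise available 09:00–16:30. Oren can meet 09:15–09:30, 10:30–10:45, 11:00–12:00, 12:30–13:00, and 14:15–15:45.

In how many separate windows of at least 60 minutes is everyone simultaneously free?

0

Vera free within 09:00–16:30: 09:00–09:45, 10:00–11:30.
Dana ∩ Vera: 09:00–09:45, 10:00–11:15.
Dana ∩ Vera ∩ Oren: 09:15–09:30, 10:30–10:45, 11:00–11:15.
Windows ≥ 60 min: (none).
That's 0 windows.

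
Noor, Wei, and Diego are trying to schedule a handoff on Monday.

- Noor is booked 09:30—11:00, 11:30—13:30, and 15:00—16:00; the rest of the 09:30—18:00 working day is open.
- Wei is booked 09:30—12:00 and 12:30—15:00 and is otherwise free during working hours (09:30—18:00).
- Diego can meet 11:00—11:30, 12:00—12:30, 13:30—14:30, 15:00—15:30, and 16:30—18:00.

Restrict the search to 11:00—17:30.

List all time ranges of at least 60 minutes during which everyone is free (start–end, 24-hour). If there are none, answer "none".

Noor free within 09:30–18:00: 11:00–11:30, 13:30–15:00, 16:00–18:00.
Wei free within 09:30–18:00: 12:00–12:30, 15:00–18:00.
Noor ∩ Wei: 16:00–18:00.
Noor ∩ Wei ∩ Diego: 16:30–18:00.
Restricted to 11:00–17:30: 16:30–17:30.
Windows ≥ 60 min: 16:30–17:30.

16:30–17:30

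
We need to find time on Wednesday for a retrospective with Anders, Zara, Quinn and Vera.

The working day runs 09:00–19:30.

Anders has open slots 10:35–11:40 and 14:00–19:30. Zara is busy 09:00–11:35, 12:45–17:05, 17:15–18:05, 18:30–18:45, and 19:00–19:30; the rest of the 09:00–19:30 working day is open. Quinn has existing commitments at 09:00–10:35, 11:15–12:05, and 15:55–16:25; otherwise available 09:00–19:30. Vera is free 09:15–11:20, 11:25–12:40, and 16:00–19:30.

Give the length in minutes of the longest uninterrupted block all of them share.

Zara free within 09:00–19:30: 11:35–12:45, 17:05–17:15, 18:05–18:30, 18:45–19:00.
Quinn free within 09:00–19:30: 10:35–11:15, 12:05–15:55, 16:25–19:30.
Anders ∩ Zara: 11:35–11:40, 17:05–17:15, 18:05–18:30, 18:45–19:00.
Anders ∩ Zara ∩ Quinn: 17:05–17:15, 18:05–18:30, 18:45–19:00.
Anders ∩ Zara ∩ Quinn ∩ Vera: 17:05–17:15, 18:05–18:30, 18:45–19:00.
Common window lengths: 10, 25, 15 min; longest is 25.

25 minutes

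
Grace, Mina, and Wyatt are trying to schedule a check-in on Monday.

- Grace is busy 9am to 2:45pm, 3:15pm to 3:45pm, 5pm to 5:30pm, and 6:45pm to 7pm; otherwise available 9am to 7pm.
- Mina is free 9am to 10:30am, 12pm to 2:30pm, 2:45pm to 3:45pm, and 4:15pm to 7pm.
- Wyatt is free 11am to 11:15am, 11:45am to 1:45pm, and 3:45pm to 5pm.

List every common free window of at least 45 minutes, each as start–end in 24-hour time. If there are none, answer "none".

16:15–17:00

Grace free within 09:00–19:00: 14:45–15:15, 15:45–17:00, 17:30–18:45.
Grace ∩ Mina: 14:45–15:15, 16:15–17:00, 17:30–18:45.
Grace ∩ Mina ∩ Wyatt: 16:15–17:00.
Windows ≥ 45 min: 16:15–17:00.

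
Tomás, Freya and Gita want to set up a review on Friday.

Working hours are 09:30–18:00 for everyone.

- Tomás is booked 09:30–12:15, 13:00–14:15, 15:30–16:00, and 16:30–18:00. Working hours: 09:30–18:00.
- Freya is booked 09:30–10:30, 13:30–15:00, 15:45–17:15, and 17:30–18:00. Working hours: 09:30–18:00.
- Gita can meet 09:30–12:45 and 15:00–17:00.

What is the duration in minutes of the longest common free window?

30 minutes

Tomás free within 09:30–18:00: 12:15–13:00, 14:15–15:30, 16:00–16:30.
Freya free within 09:30–18:00: 10:30–13:30, 15:00–15:45, 17:15–17:30.
Tomás ∩ Freya: 12:15–13:00, 15:00–15:30.
Tomás ∩ Freya ∩ Gita: 12:15–12:45, 15:00–15:30.
Common window lengths: 30, 30 min; longest is 30.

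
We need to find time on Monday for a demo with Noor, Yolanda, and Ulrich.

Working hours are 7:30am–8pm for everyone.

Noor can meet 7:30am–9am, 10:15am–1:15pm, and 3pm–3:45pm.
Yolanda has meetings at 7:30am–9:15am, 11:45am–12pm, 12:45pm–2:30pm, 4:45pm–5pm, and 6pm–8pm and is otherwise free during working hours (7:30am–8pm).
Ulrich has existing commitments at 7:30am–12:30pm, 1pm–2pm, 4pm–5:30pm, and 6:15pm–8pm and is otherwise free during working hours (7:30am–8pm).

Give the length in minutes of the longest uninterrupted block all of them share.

Yolanda free within 07:30–20:00: 09:15–11:45, 12:00–12:45, 14:30–16:45, 17:00–18:00.
Ulrich free within 07:30–20:00: 12:30–13:00, 14:00–16:00, 17:30–18:15.
Noor ∩ Yolanda: 10:15–11:45, 12:00–12:45, 15:00–15:45.
Noor ∩ Yolanda ∩ Ulrich: 12:30–12:45, 15:00–15:45.
Common window lengths: 15, 45 min; longest is 45.

45 minutes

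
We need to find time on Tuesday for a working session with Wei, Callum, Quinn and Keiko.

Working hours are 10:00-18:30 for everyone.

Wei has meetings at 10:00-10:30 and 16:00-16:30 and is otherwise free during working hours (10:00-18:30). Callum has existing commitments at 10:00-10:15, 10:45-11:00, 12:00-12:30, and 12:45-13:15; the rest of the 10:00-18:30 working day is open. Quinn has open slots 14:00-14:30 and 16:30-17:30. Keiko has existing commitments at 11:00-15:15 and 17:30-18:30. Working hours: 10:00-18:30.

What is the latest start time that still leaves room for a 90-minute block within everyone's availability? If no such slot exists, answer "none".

Wei free within 10:00–18:30: 10:30–16:00, 16:30–18:30.
Callum free within 10:00–18:30: 10:15–10:45, 11:00–12:00, 12:30–12:45, 13:15–18:30.
Keiko free within 10:00–18:30: 10:00–11:00, 15:15–17:30.
Wei ∩ Callum: 10:30–10:45, 11:00–12:00, 12:30–12:45, 13:15–16:00, 16:30–18:30.
Wei ∩ Callum ∩ Quinn: 14:00–14:30, 16:30–17:30.
Wei ∩ Callum ∩ Quinn ∩ Keiko: 16:30–17:30.
Windows ≥ 90 min: (none).

none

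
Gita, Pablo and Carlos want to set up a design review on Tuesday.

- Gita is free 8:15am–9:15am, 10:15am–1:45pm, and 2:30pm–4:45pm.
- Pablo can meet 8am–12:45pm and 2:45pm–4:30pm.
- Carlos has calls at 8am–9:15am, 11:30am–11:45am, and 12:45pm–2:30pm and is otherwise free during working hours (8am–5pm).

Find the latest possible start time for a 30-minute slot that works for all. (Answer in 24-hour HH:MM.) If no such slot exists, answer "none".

Carlos free within 08:00–17:00: 09:15–11:30, 11:45–12:45, 14:30–17:00.
Gita ∩ Pablo: 08:15–09:15, 10:15–12:45, 14:45–16:30.
Gita ∩ Pablo ∩ Carlos: 10:15–11:30, 11:45–12:45, 14:45–16:30.
Windows ≥ 30 min: 10:15–11:30, 11:45–12:45, 14:45–16:30.
Latest start in the last window 14:45–16:30 is 16:30 − 30 min = 16:00.

16:00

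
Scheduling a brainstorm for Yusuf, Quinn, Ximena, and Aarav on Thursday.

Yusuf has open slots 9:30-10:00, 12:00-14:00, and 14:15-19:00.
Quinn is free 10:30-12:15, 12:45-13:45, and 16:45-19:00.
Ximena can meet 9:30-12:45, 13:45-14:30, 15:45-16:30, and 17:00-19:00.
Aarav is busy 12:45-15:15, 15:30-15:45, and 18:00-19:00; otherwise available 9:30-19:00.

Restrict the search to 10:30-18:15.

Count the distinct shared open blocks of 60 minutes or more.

Aarav free within 09:30–19:00: 09:30–12:45, 15:15–15:30, 15:45–18:00.
Yusuf ∩ Quinn: 12:00–12:15, 12:45–13:45, 16:45–19:00.
Yusuf ∩ Quinn ∩ Ximena: 12:00–12:15, 17:00–19:00.
Yusuf ∩ Quinn ∩ Ximena ∩ Aarav: 12:00–12:15, 17:00–18:00.
Restricted to 10:30–18:15: 12:00–12:15, 17:00–18:00.
Windows ≥ 60 min: 17:00–18:00.
That's 1 window.

1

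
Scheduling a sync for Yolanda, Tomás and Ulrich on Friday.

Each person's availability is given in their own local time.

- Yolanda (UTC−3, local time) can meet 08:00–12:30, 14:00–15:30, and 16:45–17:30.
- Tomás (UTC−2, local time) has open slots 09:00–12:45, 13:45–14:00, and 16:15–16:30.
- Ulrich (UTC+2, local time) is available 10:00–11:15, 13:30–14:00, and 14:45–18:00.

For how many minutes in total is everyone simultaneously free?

150 minutes

Yolanda → UTC: 11:00–15:30, 17:00–18:30, 19:45–20:30.
Tomás → UTC: 11:00–14:45, 15:45–16:00, 18:15–18:30.
Ulrich → UTC: 08:00–09:15, 11:30–12:00, 12:45–16:00.
Yolanda ∩ Tomás: 11:00–14:45, 18:15–18:30.
Yolanda ∩ Tomás ∩ Ulrich: 11:30–12:00, 12:45–14:45.
Total common minutes: 30 + 120 = 150.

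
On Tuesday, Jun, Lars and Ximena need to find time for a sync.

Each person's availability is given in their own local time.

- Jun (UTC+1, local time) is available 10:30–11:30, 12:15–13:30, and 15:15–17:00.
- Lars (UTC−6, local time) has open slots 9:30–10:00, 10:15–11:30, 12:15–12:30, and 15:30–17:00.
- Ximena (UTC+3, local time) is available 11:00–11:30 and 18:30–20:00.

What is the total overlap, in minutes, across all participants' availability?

30 minutes

Jun → UTC: 09:30–10:30, 11:15–12:30, 14:15–16:00.
Lars → UTC: 15:30–16:00, 16:15–17:30, 18:15–18:30, 21:30–23:00.
Ximena → UTC: 08:00–08:30, 15:30–17:00.
Jun ∩ Lars: 15:30–16:00.
Jun ∩ Lars ∩ Ximena: 15:30–16:00.
Total common minutes: 30.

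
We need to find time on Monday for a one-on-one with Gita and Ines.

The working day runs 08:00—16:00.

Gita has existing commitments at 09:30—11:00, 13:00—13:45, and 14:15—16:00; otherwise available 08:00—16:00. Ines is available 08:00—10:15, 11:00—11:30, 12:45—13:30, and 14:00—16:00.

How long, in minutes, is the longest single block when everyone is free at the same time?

90 minutes

Gita free within 08:00–16:00: 08:00–09:30, 11:00–13:00, 13:45–14:15.
Gita ∩ Ines: 08:00–09:30, 11:00–11:30, 12:45–13:00, 14:00–14:15.
Common window lengths: 90, 30, 15, 15 min; longest is 90.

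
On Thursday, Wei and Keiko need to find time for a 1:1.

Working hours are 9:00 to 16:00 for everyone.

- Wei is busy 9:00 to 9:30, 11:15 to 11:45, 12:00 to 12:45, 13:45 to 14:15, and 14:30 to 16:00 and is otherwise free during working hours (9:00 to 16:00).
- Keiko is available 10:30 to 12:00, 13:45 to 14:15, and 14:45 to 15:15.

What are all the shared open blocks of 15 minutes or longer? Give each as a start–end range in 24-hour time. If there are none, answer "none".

Wei free within 09:00–16:00: 09:30–11:15, 11:45–12:00, 12:45–13:45, 14:15–14:30.
Wei ∩ Keiko: 10:30–11:15, 11:45–12:00.
Windows ≥ 15 min: 10:30–11:15, 11:45–12:00.

10:30–11:15, 11:45–12:00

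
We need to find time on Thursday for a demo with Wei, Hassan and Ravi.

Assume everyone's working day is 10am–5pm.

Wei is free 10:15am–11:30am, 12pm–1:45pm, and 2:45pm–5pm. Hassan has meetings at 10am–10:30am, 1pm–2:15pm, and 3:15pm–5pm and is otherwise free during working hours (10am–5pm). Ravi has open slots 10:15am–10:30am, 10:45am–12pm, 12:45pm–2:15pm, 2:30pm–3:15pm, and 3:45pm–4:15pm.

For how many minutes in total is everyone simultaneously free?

90 minutes

Hassan free within 10:00–17:00: 10:30–13:00, 14:15–15:15.
Wei ∩ Hassan: 10:30–11:30, 12:00–13:00, 14:45–15:15.
Wei ∩ Hassan ∩ Ravi: 10:45–11:30, 12:45–13:00, 14:45–15:15.
Total common minutes: 45 + 15 + 30 = 90.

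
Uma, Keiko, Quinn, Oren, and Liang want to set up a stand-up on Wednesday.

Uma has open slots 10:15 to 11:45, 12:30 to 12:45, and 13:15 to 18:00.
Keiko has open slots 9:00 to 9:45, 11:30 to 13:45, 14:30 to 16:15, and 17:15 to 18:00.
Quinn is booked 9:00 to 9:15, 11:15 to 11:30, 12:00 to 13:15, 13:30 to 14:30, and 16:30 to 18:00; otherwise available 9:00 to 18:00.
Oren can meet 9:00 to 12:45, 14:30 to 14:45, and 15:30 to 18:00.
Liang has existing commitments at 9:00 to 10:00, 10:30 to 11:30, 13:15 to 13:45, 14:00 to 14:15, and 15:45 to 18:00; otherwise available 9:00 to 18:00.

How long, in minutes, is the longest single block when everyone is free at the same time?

Quinn free within 09:00–18:00: 09:15–11:15, 11:30–12:00, 13:15–13:30, 14:30–16:30.
Liang free within 09:00–18:00: 10:00–10:30, 11:30–13:15, 13:45–14:00, 14:15–15:45.
Uma ∩ Keiko: 11:30–11:45, 12:30–12:45, 13:15–13:45, 14:30–16:15, 17:15–18:00.
Uma ∩ Keiko ∩ Quinn: 11:30–11:45, 13:15–13:30, 14:30–16:15.
Uma ∩ Keiko ∩ Quinn ∩ Oren: 11:30–11:45, 14:30–14:45, 15:30–16:15.
Uma ∩ Keiko ∩ Quinn ∩ Oren ∩ Liang: 11:30–11:45, 14:30–14:45, 15:30–15:45.
Common window lengths: 15, 15, 15 min; longest is 15.

15 minutes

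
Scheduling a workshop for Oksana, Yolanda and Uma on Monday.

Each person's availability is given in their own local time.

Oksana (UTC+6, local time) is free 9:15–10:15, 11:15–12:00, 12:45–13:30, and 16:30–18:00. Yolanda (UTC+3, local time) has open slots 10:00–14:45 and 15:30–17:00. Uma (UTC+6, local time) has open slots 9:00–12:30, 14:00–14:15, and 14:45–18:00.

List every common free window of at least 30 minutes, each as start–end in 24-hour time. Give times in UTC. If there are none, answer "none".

Oksana → UTC: 03:15–04:15, 05:15–06:00, 06:45–07:30, 10:30–12:00.
Yolanda → UTC: 07:00–11:45, 12:30–14:00.
Uma → UTC: 03:00–06:30, 08:00–08:15, 08:45–12:00.
Oksana ∩ Yolanda: 07:00–07:30, 10:30–11:45.
Oksana ∩ Yolanda ∩ Uma: 10:30–11:45.
Windows ≥ 30 min: 10:30–11:45.

10:30–11:45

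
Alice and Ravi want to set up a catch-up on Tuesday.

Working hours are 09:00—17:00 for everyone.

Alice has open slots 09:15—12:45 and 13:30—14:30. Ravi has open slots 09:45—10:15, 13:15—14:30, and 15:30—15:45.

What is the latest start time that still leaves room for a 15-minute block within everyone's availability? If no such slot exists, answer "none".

14:15

Alice ∩ Ravi: 09:45–10:15, 13:30–14:30.
Windows ≥ 15 min: 09:45–10:15, 13:30–14:30.
Latest start in the last window 13:30–14:30 is 14:30 − 15 min = 14:15.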